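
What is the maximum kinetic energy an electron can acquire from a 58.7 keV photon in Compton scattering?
10.9666 keV

Maximum energy transfer occurs at θ = 180° (backscattering).

Initial photon: E₀ = 58.7 keV → λ₀ = 21.1217 pm

Maximum Compton shift (at 180°):
Δλ_max = 2λ_C = 2 × 2.4263 = 4.8526 pm

Final wavelength:
λ' = 21.1217 + 4.8526 = 25.9743 pm

Minimum photon energy (maximum energy to electron):
E'_min = hc/λ' = 47.7334 keV

Maximum electron kinetic energy:
K_max = E₀ - E'_min = 58.7000 - 47.7334 = 10.9666 keV

(Intermediate values are shown rounded; full precision is carried through to the final answer.)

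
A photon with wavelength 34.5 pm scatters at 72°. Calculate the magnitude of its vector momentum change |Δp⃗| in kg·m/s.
2.2067e-23 kg·m/s

Photon momentum magnitude is p = h/λ.

Initial momentum:
p₀ = h/λ = 6.6261e-34/3.4500e-11 = 1.9206e-23 kg·m/s

After scattering:
λ' = λ + Δλ = 34.5 + 1.6765 = 36.1765 pm
p' = h/λ' = 6.6261e-34/3.6177e-11 = 1.8316e-23 kg·m/s

Momentum is a vector; the scattered photon's direction makes angle θ = 72° with the incident direction. The magnitude of the vector change Δp⃗ = p⃗₀ − p⃗' is found from the law of cosines:
|Δp⃗|² = p₀² + p'² − 2p₀p'cos θ
|Δp⃗|² = (1.9206e-23)² + (1.8316e-23)² − 2·1.9206e-23·1.8316e-23·cos(72°)
|Δp⃗| = 2.2067e-23 kg·m/s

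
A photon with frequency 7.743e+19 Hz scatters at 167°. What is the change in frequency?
4.282e+19 Hz (decrease)

Convert frequency to wavelength (c = 299792458 m/s):
λ₀ = c/f₀ = 299792458/7.743e+19 = 3.8717869e-12 m = 3.8718 pm

Calculate Compton shift:
Δλ = λ_C(1 - cos(167°)) = 4.7904 pm

Final wavelength:
λ' = λ₀ + Δλ = 3.8718 + 4.7904 = 8.6622 pm

Final frequency:
f' = c/λ' = 299792458/8.6622212e-12 = 3.4609190e+19 Hz

Frequency shift (decrease):
Δf = f₀ - f' = 7.743e+19 - 3.4609190e+19 = 4.282e+19 Hz

(Intermediate values are shown rounded; full precision is carried through to the final answer.)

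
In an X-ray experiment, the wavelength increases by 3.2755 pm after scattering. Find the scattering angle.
110.49°

From the Compton formula Δλ = λ_C(1 - cos θ), we can solve for θ:

cos θ = 1 - Δλ/λ_C

Given:
- Δλ = 3.2755 pm
- λ_C = h/(m_e·c) ≈ 2.42631024 pm

cos θ = 1 - 3.2755/2.42631024
cos θ = 1 - 1.349992
cos θ = -0.349992

θ = arccos(-0.349992)
θ = 110.49°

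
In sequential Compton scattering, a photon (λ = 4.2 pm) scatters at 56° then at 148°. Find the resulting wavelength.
9.7535 pm

Apply Compton shift twice:

First scattering at θ₁ = 56°:
Δλ₁ = λ_C(1 - cos(56°))
Δλ₁ = 2.4263 × 0.4408
Δλ₁ = 1.0695 pm

After first scattering:
λ₁ = 4.2 + 1.0695 = 5.2695 pm

Second scattering at θ₂ = 148°:
Δλ₂ = λ_C(1 - cos(148°))
Δλ₂ = 2.4263 × 1.8480
Δλ₂ = 4.4839 pm

Final wavelength:
λ₂ = 5.2695 + 4.4839 = 9.7535 pm

Total shift: Δλ_total = 1.0695 + 4.4839 = 5.5535 pm

(Intermediate values are shown rounded; full precision is carried through to the final answer.)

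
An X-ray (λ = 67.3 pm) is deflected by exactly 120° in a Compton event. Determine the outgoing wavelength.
70.9395 pm

Using the Compton formula: λ' = λ + λ_C(1 − cos θ)

For θ = 120°, cos θ = -1/2 (exact) = -0.5000, so:
1 − cos 120° = 1 − (-1/2) = 1.5000

Δλ = λ_C × 1.5000 = 2.4263 × 1.5000 = 3.6395 pm

λ' = 67.3 + 3.6395 = 70.9395 pm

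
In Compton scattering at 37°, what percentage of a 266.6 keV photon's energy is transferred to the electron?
0.0951 (or 9.51%)

Calculate initial and final photon energies:

Initial: E₀ = 266.6 keV → λ₀ = 4.6506 pm
Compton shift: Δλ = 0.4886 pm
Final wavelength: λ' = 5.1391 pm
Final energy: E' = 241.2546 keV

Fractional energy loss:
(E₀ - E')/E₀ = (266.6000 - 241.2546)/266.6000
= 25.3454/266.6000
= 0.0951
= 9.51%

(Intermediate values are shown rounded; full precision is carried through to the final answer.)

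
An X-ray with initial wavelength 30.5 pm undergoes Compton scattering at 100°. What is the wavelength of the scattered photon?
33.3476 pm

Using the Compton scattering formula:
λ' = λ + Δλ = λ + λ_C(1 - cos θ)

Given:
- Initial wavelength λ = 30.5 pm
- Scattering angle θ = 100°
- Compton wavelength λ_C ≈ 2.4263 pm

Calculate the shift:
Δλ = 2.4263 × (1 - cos(100°))
Δλ = 2.4263 × 1.1736
Δλ = 2.8476 pm

Final wavelength:
λ' = 30.5 + 2.8476 = 33.3476 pm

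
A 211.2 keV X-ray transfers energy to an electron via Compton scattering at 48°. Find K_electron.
25.4073 keV

By energy conservation: K_e = E_initial - E_final

First find the scattered photon energy:
Initial wavelength: λ = hc/E = 5.8705 pm
Compton shift: Δλ = λ_C(1 - cos(48°)) = 0.8028 pm
Final wavelength: λ' = 5.8705 + 0.8028 = 6.6733 pm
Final photon energy: E' = hc/λ' = 185.7927 keV

Electron kinetic energy:
K_e = E - E' = 211.2000 - 185.7927 = 25.4073 keV

(Intermediate values are shown rounded; full precision is carried through to the final answer.)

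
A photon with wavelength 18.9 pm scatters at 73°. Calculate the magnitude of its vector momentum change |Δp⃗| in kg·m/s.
4.0039e-23 kg·m/s

Photon momentum magnitude is p = h/λ.

Initial momentum:
p₀ = h/λ = 6.6261e-34/1.8900e-11 = 3.5059e-23 kg·m/s

After scattering:
λ' = λ + Δλ = 18.9 + 1.7169 = 20.6169 pm
p' = h/λ' = 6.6261e-34/2.0617e-11 = 3.2139e-23 kg·m/s

Momentum is a vector; the scattered photon's direction makes angle θ = 73° with the incident direction. The magnitude of the vector change Δp⃗ = p⃗₀ − p⃗' is found from the law of cosines:
|Δp⃗|² = p₀² + p'² − 2p₀p'cos θ
|Δp⃗|² = (3.5059e-23)² + (3.2139e-23)² − 2·3.5059e-23·3.2139e-23·cos(73°)
|Δp⃗| = 4.0039e-23 kg·m/s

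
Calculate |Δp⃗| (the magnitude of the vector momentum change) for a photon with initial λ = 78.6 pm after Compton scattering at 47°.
6.6907e-24 kg·m/s

Photon momentum magnitude is p = h/λ.

Initial momentum:
p₀ = h/λ = 6.6261e-34/7.8600e-11 = 8.4301e-24 kg·m/s

After scattering:
λ' = λ + Δλ = 78.6 + 0.7716 = 79.3716 pm
p' = h/λ' = 6.6261e-34/7.9372e-11 = 8.3482e-24 kg·m/s

Momentum is a vector; the scattered photon's direction makes angle θ = 47° with the incident direction. The magnitude of the vector change Δp⃗ = p⃗₀ − p⃗' is found from the law of cosines:
|Δp⃗|² = p₀² + p'² − 2p₀p'cos θ
|Δp⃗|² = (8.4301e-24)² + (8.3482e-24)² − 2·8.4301e-24·8.3482e-24·cos(47°)
|Δp⃗| = 6.6907e-24 kg·m/s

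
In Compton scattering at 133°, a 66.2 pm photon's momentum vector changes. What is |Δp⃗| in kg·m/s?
1.7827e-23 kg·m/s

Photon momentum magnitude is p = h/λ.

Initial momentum:
p₀ = h/λ = 6.6261e-34/6.6200e-11 = 1.0009e-23 kg·m/s

After scattering:
λ' = λ + Δλ = 66.2 + 4.0810 = 70.2810 pm
p' = h/λ' = 6.6261e-34/7.0281e-11 = 9.4280e-24 kg·m/s

Momentum is a vector; the scattered photon's direction makes angle θ = 133° with the incident direction. The magnitude of the vector change Δp⃗ = p⃗₀ − p⃗' is found from the law of cosines:
|Δp⃗|² = p₀² + p'² − 2p₀p'cos θ
|Δp⃗|² = (1.0009e-23)² + (9.4280e-24)² − 2·1.0009e-23·9.4280e-24·cos(133°)
|Δp⃗| = 1.7827e-23 kg·m/s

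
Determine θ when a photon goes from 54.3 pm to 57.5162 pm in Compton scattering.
109.00°

First find the wavelength shift:
Δλ = λ' - λ = 57.5162 - 54.3 = 3.2162 pm

Using Δλ = λ_C(1 - cos θ), with λ_C = h/(m_e·c) ≈ 2.42631024 pm:
cos θ = 1 - Δλ/λ_C
cos θ = 1 - 3.2162/2.42631024
cos θ = -0.325552

θ = arccos(-0.325552)
θ = 109.00°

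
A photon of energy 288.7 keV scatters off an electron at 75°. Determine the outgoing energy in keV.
203.4895 keV

First convert energy to wavelength:
λ = hc/E, with hc ≈ 1239.842 keV·pm (i.e. 1239.842 eV·nm)

For E = 288.7 keV = 288700 eV:
λ = 1239.842 keV·pm / 288.7 keV
λ = 4.2946 pm

Calculate the Compton shift:
Δλ = λ_C(1 - cos(75°)) = 2.4263 × 0.7412
Δλ = 1.7983 pm

Final wavelength:
λ' = 4.2946 + 1.7983 = 6.0929 pm

Final energy:
E' = hc/λ' = 1239.842 / 6.0929 = 203.4895 keV

(Intermediate values are shown rounded; full precision is carried through to the final answer.)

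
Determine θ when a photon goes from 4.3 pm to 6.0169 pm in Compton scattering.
73.00°

First find the wavelength shift:
Δλ = λ' - λ = 6.0169 - 4.3 = 1.7169 pm

Using Δλ = λ_C(1 - cos θ), with λ_C = h/(m_e·c) ≈ 2.42631024 pm:
cos θ = 1 - Δλ/λ_C
cos θ = 1 - 1.7169/2.42631024
cos θ = 0.292382

θ = arccos(0.292382)
θ = 73.00°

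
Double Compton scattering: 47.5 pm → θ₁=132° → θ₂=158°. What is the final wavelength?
56.2258 pm

Apply Compton shift twice:

First scattering at θ₁ = 132°:
Δλ₁ = λ_C(1 - cos(132°))
Δλ₁ = 2.4263 × 1.6691
Δλ₁ = 4.0498 pm

After first scattering:
λ₁ = 47.5 + 4.0498 = 51.5498 pm

Second scattering at θ₂ = 158°:
Δλ₂ = λ_C(1 - cos(158°))
Δλ₂ = 2.4263 × 1.9272
Δλ₂ = 4.6759 pm

Final wavelength:
λ₂ = 51.5498 + 4.6759 = 56.2258 pm

Total shift: Δλ_total = 4.0498 + 4.6759 = 8.7258 pm

(Intermediate values are shown rounded; full precision is carried through to the final answer.)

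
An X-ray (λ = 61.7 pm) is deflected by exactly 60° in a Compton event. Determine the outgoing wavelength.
62.9132 pm

Using the Compton formula: λ' = λ + λ_C(1 − cos θ)

For θ = 60°, cos θ = 1/2 (exact) = 0.5000, so:
1 − cos 60° = 1 − (1/2) = 0.5000

Δλ = λ_C × 0.5000 = 2.4263 × 0.5000 = 1.2132 pm

λ' = 61.7 + 1.2132 = 62.9132 pm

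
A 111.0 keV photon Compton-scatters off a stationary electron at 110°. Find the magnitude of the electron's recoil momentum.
8.6560e-23 kg·m/s

The electron is initially at rest, so by conservation of momentum:
p⃗_e = p⃗₀ − p⃗'  (incident photon momentum minus scattered photon momentum)

Photon momentum magnitudes (p = h/λ = E/c):
λ₀ = hc/E₀ = 11.1697 pm → p₀ = h/λ₀ = 5.9322e-23 kg·m/s
Δλ = λ_C(1 − cos 110°) = 3.2562 pm
λ' = 14.4259 pm → p' = h/λ' = 4.5932e-23 kg·m/s

The scattered photon makes angle θ = 110° with the incident direction, so by the law of cosines:
|p⃗_e|² = p₀² + p'² − 2p₀p'cos θ
|p⃗_e|² = (5.9322e-23)² + (4.5932e-23)² − 2·5.9322e-23·4.5932e-23·cos(110°)
|p⃗_e| = 8.6560e-23 kg·m/s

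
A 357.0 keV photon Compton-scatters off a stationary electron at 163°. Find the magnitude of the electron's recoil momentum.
2.6892e-22 kg·m/s

The electron is initially at rest, so by conservation of momentum:
p⃗_e = p⃗₀ − p⃗'  (incident photon momentum minus scattered photon momentum)

Photon momentum magnitudes (p = h/λ = E/c):
λ₀ = hc/E₀ = 3.4729 pm → p₀ = h/λ₀ = 1.9079e-22 kg·m/s
Δλ = λ_C(1 − cos 163°) = 4.7466 pm
λ' = 8.2195 pm → p' = h/λ' = 8.0614e-23 kg·m/s

The scattered photon makes angle θ = 163° with the incident direction, so by the law of cosines:
|p⃗_e|² = p₀² + p'² − 2p₀p'cos θ
|p⃗_e|² = (1.9079e-22)² + (8.0614e-23)² − 2·1.9079e-22·8.0614e-23·cos(163°)
|p⃗_e| = 2.6892e-22 kg·m/s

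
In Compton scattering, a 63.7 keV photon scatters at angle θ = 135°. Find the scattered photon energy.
52.5229 keV

First convert energy to wavelength:
λ = hc/E, with hc ≈ 1239.842 keV·pm (i.e. 1239.842 eV·nm)

For E = 63.7 keV = 63700 eV:
λ = 1239.842 keV·pm / 63.7 keV
λ = 19.4638 pm

Calculate the Compton shift:
Δλ = λ_C(1 - cos(135°)) = 2.4263 × 1.7071
Δλ = 4.1420 pm

Final wavelength:
λ' = 19.4638 + 4.1420 = 23.6057 pm

Final energy:
E' = hc/λ' = 1239.842 / 23.6057 = 52.5229 keV

(Intermediate values are shown rounded; full precision is carried through to the final answer.)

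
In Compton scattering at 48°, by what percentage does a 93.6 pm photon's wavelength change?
0.8577%

Calculate the Compton shift:
Δλ = λ_C(1 - cos(48°))
Δλ = 2.4263 × (1 - cos(48°))
Δλ = 2.4263 × 0.3309
Δλ = 0.8028 pm

Percentage change:
(Δλ/λ₀) × 100 = (0.8028/93.6) × 100
= 0.8577%

(Intermediate values are shown rounded; full precision is carried through to the final answer.)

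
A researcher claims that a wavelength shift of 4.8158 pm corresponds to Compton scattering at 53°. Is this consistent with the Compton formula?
No, inconsistent

Calculate the expected shift for θ = 53°:

Δλ_expected = λ_C(1 - cos(53°))
Δλ_expected = 2.4263 × (1 - cos(53°))
Δλ_expected = 2.4263 × 0.3982
Δλ_expected = 0.9661 pm

Given shift: 4.8158 pm
Expected shift: 0.9661 pm
Difference: 3.8496 pm

The values do not match. The given shift corresponds to θ ≈ 170.0°, not 53°.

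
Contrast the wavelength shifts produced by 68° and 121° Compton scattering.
121° produces the larger shift by a factor of 2.423

Calculate both shifts using Δλ = λ_C(1 - cos θ):

For θ₁ = 68°:
Δλ₁ = 2.4263 × (1 - cos(68°))
Δλ₁ = 2.4263 × 0.6254
Δλ₁ = 1.5174 pm

For θ₂ = 121°:
Δλ₂ = 2.4263 × (1 - cos(121°))
Δλ₂ = 2.4263 × 1.5150
Δλ₂ = 3.6760 pm

The 121° angle produces the larger shift.
Ratio: 3.6760/1.5174 = 2.423

(Intermediate values are shown rounded; full precision is carried through to the final answer.)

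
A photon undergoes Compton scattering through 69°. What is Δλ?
1.5568 pm

Using the Compton scattering formula:
Δλ = λ_C(1 - cos θ)

where λ_C = h/(m_e·c) ≈ 2.4263 pm is the Compton wavelength of an electron.

For θ = 69°:
cos(69°) = 0.3584
1 - cos(69°) = 0.6416

Δλ = 2.4263 × 0.6416
Δλ = 1.5568 pm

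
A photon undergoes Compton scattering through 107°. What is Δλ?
3.1357 pm

Using the Compton scattering formula:
Δλ = λ_C(1 - cos θ)

where λ_C = h/(m_e·c) ≈ 2.4263 pm is the Compton wavelength of an electron.

For θ = 107°:
cos(107°) = -0.2924
1 - cos(107°) = 1.2924

Δλ = 2.4263 × 1.2924
Δλ = 3.1357 pm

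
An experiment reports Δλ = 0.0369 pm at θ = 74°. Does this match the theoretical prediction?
No, inconsistent

Calculate the expected shift for θ = 74°:

Δλ_expected = λ_C(1 - cos(74°))
Δλ_expected = 2.4263 × (1 - cos(74°))
Δλ_expected = 2.4263 × 0.7244
Δλ_expected = 1.7575 pm

Given shift: 0.0369 pm
Expected shift: 1.7575 pm
Difference: 1.7207 pm

The values do not match. The given shift corresponds to θ ≈ 10.0°, not 74°.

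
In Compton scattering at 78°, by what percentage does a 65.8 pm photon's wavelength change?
2.9207%

Calculate the Compton shift:
Δλ = λ_C(1 - cos(78°))
Δλ = 2.4263 × (1 - cos(78°))
Δλ = 2.4263 × 0.7921
Δλ = 1.9219 pm

Percentage change:
(Δλ/λ₀) × 100 = (1.9219/65.8) × 100
= 2.9207%

(Intermediate values are shown rounded; full precision is carried through to the final answer.)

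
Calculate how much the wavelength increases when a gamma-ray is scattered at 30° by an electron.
0.3251 pm

Using the Compton scattering formula:
Δλ = λ_C(1 - cos θ)

where λ_C = h/(m_e·c) ≈ 2.4263 pm is the Compton wavelength of an electron.

For θ = 30°:
cos(30°) = 0.8660
1 - cos(30°) = 0.1340

Δλ = 2.4263 × 0.1340
Δλ = 0.3251 pm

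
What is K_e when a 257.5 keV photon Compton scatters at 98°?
93.9089 keV

By energy conservation: K_e = E_initial - E_final

First find the scattered photon energy:
Initial wavelength: λ = hc/E = 4.8149 pm
Compton shift: Δλ = λ_C(1 - cos(98°)) = 2.7640 pm
Final wavelength: λ' = 4.8149 + 2.7640 = 7.5789 pm
Final photon energy: E' = hc/λ' = 163.5911 keV

Electron kinetic energy:
K_e = E - E' = 257.5000 - 163.5911 = 93.9089 keV

(Intermediate values are shown rounded; full precision is carried through to the final answer.)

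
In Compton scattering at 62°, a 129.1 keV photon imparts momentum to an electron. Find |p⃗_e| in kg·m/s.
6.7234e-23 kg·m/s

The electron is initially at rest, so by conservation of momentum:
p⃗_e = p⃗₀ − p⃗'  (incident photon momentum minus scattered photon momentum)

Photon momentum magnitudes (p = h/λ = E/c):
λ₀ = hc/E₀ = 9.6037 pm → p₀ = h/λ₀ = 6.8995e-23 kg·m/s
Δλ = λ_C(1 − cos 62°) = 1.2872 pm
λ' = 10.8910 pm → p' = h/λ' = 6.0840e-23 kg·m/s

The scattered photon makes angle θ = 62° with the incident direction, so by the law of cosines:
|p⃗_e|² = p₀² + p'² − 2p₀p'cos θ
|p⃗_e|² = (6.8995e-23)² + (6.0840e-23)² − 2·6.8995e-23·6.0840e-23·cos(62°)
|p⃗_e| = 6.7234e-23 kg·m/s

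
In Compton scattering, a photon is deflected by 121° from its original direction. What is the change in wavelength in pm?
3.6760 pm

Using the Compton scattering formula:
Δλ = λ_C(1 - cos θ)

where λ_C = h/(m_e·c) ≈ 2.4263 pm is the Compton wavelength of an electron.

For θ = 121°:
cos(121°) = -0.5150
1 - cos(121°) = 1.5150

Δλ = 2.4263 × 1.5150
Δλ = 3.6760 pm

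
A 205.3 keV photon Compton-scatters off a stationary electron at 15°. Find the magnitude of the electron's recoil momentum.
2.8487e-23 kg·m/s

The electron is initially at rest, so by conservation of momentum:
p⃗_e = p⃗₀ − p⃗'  (incident photon momentum minus scattered photon momentum)

Photon momentum magnitudes (p = h/λ = E/c):
λ₀ = hc/E₀ = 6.0392 pm → p₀ = h/λ₀ = 1.0972e-22 kg·m/s
Δλ = λ_C(1 − cos 15°) = 0.0827 pm
λ' = 6.1218 pm → p' = h/λ' = 1.0824e-22 kg·m/s

The scattered photon makes angle θ = 15° with the incident direction, so by the law of cosines:
|p⃗_e|² = p₀² + p'² − 2p₀p'cos θ
|p⃗_e|² = (1.0972e-22)² + (1.0824e-22)² − 2·1.0972e-22·1.0824e-22·cos(15°)
|p⃗_e| = 2.8487e-23 kg·m/s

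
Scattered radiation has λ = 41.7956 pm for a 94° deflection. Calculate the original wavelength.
39.2000 pm

From λ' = λ + Δλ, we have λ = λ' - Δλ

First calculate the Compton shift:
Δλ = λ_C(1 - cos θ)
Δλ = 2.4263 × (1 - cos(94°))
Δλ = 2.4263 × 1.0698
Δλ = 2.5956 pm

Initial wavelength:
λ = λ' - Δλ
λ = 41.7956 - 2.5956
λ = 39.2000 pm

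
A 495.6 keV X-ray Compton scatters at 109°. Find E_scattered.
216.8337 keV

First convert energy to wavelength:
λ = hc/E, with hc ≈ 1239.842 keV·pm (i.e. 1239.842 eV·nm)

For E = 495.6 keV = 495600 eV:
λ = 1239.842 keV·pm / 495.6 keV
λ = 2.5017 pm

Calculate the Compton shift:
Δλ = λ_C(1 - cos(109°)) = 2.4263 × 1.3256
Δλ = 3.2162 pm

Final wavelength:
λ' = 2.5017 + 3.2162 = 5.7179 pm

Final energy:
E' = hc/λ' = 1239.842 / 5.7179 = 216.8337 keV

(Intermediate values are shown rounded; full precision is carried through to the final answer.)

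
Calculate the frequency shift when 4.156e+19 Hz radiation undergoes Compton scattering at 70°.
7.531e+18 Hz (decrease)

Convert frequency to wavelength (c = 299792458 m/s):
λ₀ = c/f₀ = 299792458/4.156e+19 = 7.2134855e-12 m = 7.2135 pm

Calculate Compton shift:
Δλ = λ_C(1 - cos(70°)) = 1.5965 pm

Final wavelength:
λ' = λ₀ + Δλ = 7.2135 + 1.5965 = 8.8099 pm

Final frequency:
f' = c/λ' = 299792458/8.8099488e-12 = 3.4028854e+19 Hz

Frequency shift (decrease):
Δf = f₀ - f' = 4.156e+19 - 3.4028854e+19 = 7.531e+18 Hz

(Intermediate values are shown rounded; full precision is carried through to the final answer.)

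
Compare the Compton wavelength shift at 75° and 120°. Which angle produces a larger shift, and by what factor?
120° produces the larger shift by a factor of 2.024

Calculate both shifts using Δλ = λ_C(1 - cos θ):

For θ₁ = 75°:
Δλ₁ = 2.4263 × (1 - cos(75°))
Δλ₁ = 2.4263 × 0.7412
Δλ₁ = 1.7983 pm

For θ₂ = 120°:
Δλ₂ = 2.4263 × (1 - cos(120°))
Δλ₂ = 2.4263 × 1.5000
Δλ₂ = 3.6395 pm

The 120° angle produces the larger shift.
Ratio: 3.6395/1.7983 = 2.024

(Intermediate values are shown rounded; full precision is carried through to the final answer.)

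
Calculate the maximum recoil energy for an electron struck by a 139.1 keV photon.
49.0340 keV

Maximum energy transfer occurs at θ = 180° (backscattering).

Initial photon: E₀ = 139.1 keV → λ₀ = 8.9133 pm

Maximum Compton shift (at 180°):
Δλ_max = 2λ_C = 2 × 2.4263 = 4.8526 pm

Final wavelength:
λ' = 8.9133 + 4.8526 = 13.7659 pm

Minimum photon energy (maximum energy to electron):
E'_min = hc/λ' = 90.0660 keV

Maximum electron kinetic energy:
K_max = E₀ - E'_min = 139.1000 - 90.0660 = 49.0340 keV

(Intermediate values are shown rounded; full precision is carried through to the final answer.)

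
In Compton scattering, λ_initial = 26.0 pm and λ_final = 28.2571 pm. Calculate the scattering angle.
86.00°

First find the wavelength shift:
Δλ = λ' - λ = 28.2571 - 26.0 = 2.2571 pm

Using Δλ = λ_C(1 - cos θ), with λ_C = h/(m_e·c) ≈ 2.42631024 pm:
cos θ = 1 - Δλ/λ_C
cos θ = 1 - 2.2571/2.42631024
cos θ = 0.069740

θ = arccos(0.069740)
θ = 86.00°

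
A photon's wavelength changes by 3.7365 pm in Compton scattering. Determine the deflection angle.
122.68°

From the Compton formula Δλ = λ_C(1 - cos θ), we can solve for θ:

cos θ = 1 - Δλ/λ_C

Given:
- Δλ = 3.7365 pm
- λ_C = h/(m_e·c) ≈ 2.42631024 pm

cos θ = 1 - 3.7365/2.42631024
cos θ = 1 - 1.539993
cos θ = -0.539993

θ = arccos(-0.539993)
θ = 122.68°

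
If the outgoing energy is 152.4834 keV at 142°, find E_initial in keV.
326.8998 keV

Convert final energy to wavelength (hc ≈ 1239.842 keV·pm):
λ' = hc/E' = 1239.842 / 152.4834 = 8.1310 pm

Calculate the Compton shift:
Δλ = λ_C(1 - cos(142°))
Δλ = 2.4263 × (1 - cos(142°))
Δλ = 4.3383 pm

Initial wavelength:
λ = λ' - Δλ = 8.1310 - 4.3383 = 3.7927 pm

Initial energy:
E = hc/λ = 1239.842 / 3.7927 = 326.8998 keV

(Intermediate values are shown rounded; full precision is carried through to the final answer.)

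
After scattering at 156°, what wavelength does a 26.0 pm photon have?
30.6429 pm

Using the Compton scattering formula:
λ' = λ + Δλ = λ + λ_C(1 - cos θ)

Given:
- Initial wavelength λ = 26.0 pm
- Scattering angle θ = 156°
- Compton wavelength λ_C ≈ 2.4263 pm

Calculate the shift:
Δλ = 2.4263 × (1 - cos(156°))
Δλ = 2.4263 × 1.9135
Δλ = 4.6429 pm

Final wavelength:
λ' = 26.0 + 4.6429 = 30.6429 pm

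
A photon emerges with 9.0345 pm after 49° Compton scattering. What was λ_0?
8.2000 pm

From λ' = λ + Δλ, we have λ = λ' - Δλ

First calculate the Compton shift:
Δλ = λ_C(1 - cos θ)
Δλ = 2.4263 × (1 - cos(49°))
Δλ = 2.4263 × 0.3439
Δλ = 0.8345 pm

Initial wavelength:
λ = λ' - Δλ
λ = 9.0345 - 0.8345
λ = 8.2000 pm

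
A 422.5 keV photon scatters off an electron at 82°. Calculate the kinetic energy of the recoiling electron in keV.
175.6754 keV

By energy conservation: K_e = E_initial - E_final

First find the scattered photon energy:
Initial wavelength: λ = hc/E = 2.9345 pm
Compton shift: Δλ = λ_C(1 - cos(82°)) = 2.0886 pm
Final wavelength: λ' = 2.9345 + 2.0886 = 5.0232 pm
Final photon energy: E' = hc/λ' = 246.8246 keV

Electron kinetic energy:
K_e = E - E' = 422.5000 - 246.8246 = 175.6754 keV

(Intermediate values are shown rounded; full precision is carried through to the final answer.)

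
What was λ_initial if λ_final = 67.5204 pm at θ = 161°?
62.8000 pm

From λ' = λ + Δλ, we have λ = λ' - Δλ

First calculate the Compton shift:
Δλ = λ_C(1 - cos θ)
Δλ = 2.4263 × (1 - cos(161°))
Δλ = 2.4263 × 1.9455
Δλ = 4.7204 pm

Initial wavelength:
λ = λ' - Δλ
λ = 67.5204 - 4.7204
λ = 62.8000 pm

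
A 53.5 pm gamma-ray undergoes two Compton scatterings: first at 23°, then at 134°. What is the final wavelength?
57.8046 pm

Apply Compton shift twice:

First scattering at θ₁ = 23°:
Δλ₁ = λ_C(1 - cos(23°))
Δλ₁ = 2.4263 × 0.0795
Δλ₁ = 0.1929 pm

After first scattering:
λ₁ = 53.5 + 0.1929 = 53.6929 pm

Second scattering at θ₂ = 134°:
Δλ₂ = λ_C(1 - cos(134°))
Δλ₂ = 2.4263 × 1.6947
Δλ₂ = 4.1118 pm

Final wavelength:
λ₂ = 53.6929 + 4.1118 = 57.8046 pm

Total shift: Δλ_total = 0.1929 + 4.1118 = 4.3046 pm

(Intermediate values are shown rounded; full precision is carried through to the final answer.)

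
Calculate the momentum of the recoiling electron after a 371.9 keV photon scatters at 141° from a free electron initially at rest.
2.7164e-22 kg·m/s

The electron is initially at rest, so by conservation of momentum:
p⃗_e = p⃗₀ − p⃗'  (incident photon momentum minus scattered photon momentum)

Photon momentum magnitudes (p = h/λ = E/c):
λ₀ = hc/E₀ = 3.3338 pm → p₀ = h/λ₀ = 1.9875e-22 kg·m/s
Δλ = λ_C(1 − cos 141°) = 4.3119 pm
λ' = 7.6457 pm → p' = h/λ' = 8.6664e-23 kg·m/s

The scattered photon makes angle θ = 141° with the incident direction, so by the law of cosines:
|p⃗_e|² = p₀² + p'² − 2p₀p'cos θ
|p⃗_e|² = (1.9875e-22)² + (8.6664e-23)² − 2·1.9875e-22·8.6664e-23·cos(141°)
|p⃗_e| = 2.7164e-22 kg·m/s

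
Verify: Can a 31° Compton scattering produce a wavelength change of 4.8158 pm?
No, inconsistent

Calculate the expected shift for θ = 31°:

Δλ_expected = λ_C(1 - cos(31°))
Δλ_expected = 2.4263 × (1 - cos(31°))
Δλ_expected = 2.4263 × 0.1428
Δλ_expected = 0.3466 pm

Given shift: 4.8158 pm
Expected shift: 0.3466 pm
Difference: 4.4692 pm

The values do not match. The given shift corresponds to θ ≈ 170.0°, not 31°.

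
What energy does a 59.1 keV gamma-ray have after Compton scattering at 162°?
48.2193 keV

First convert energy to wavelength:
λ = hc/E, with hc ≈ 1239.842 keV·pm (i.e. 1239.842 eV·nm)

For E = 59.1 keV = 59100 eV:
λ = 1239.842 keV·pm / 59.1 keV
λ = 20.9787 pm

Calculate the Compton shift:
Δλ = λ_C(1 - cos(162°)) = 2.4263 × 1.9511
Δλ = 4.7339 pm

Final wavelength:
λ' = 20.9787 + 4.7339 = 25.7126 pm

Final energy:
E' = hc/λ' = 1239.842 / 25.7126 = 48.2193 keV

(Intermediate values are shown rounded; full precision is carried through to the final answer.)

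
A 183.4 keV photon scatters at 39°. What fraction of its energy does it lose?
0.0741 (or 7.41%)

Calculate initial and final photon energies:

Initial: E₀ = 183.4 keV → λ₀ = 6.7603 pm
Compton shift: Δλ = 0.5407 pm
Final wavelength: λ' = 7.3010 pm
Final energy: E' = 169.8174 keV

Fractional energy loss:
(E₀ - E')/E₀ = (183.4000 - 169.8174)/183.4000
= 13.5826/183.4000
= 0.0741
= 7.41%

(Intermediate values are shown rounded; full precision is carried through to the final answer.)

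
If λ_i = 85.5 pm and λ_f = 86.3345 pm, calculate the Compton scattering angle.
49.00°

First find the wavelength shift:
Δλ = λ' - λ = 86.3345 - 85.5 = 0.8345 pm

Using Δλ = λ_C(1 - cos θ), with λ_C = h/(m_e·c) ≈ 2.42631024 pm:
cos θ = 1 - Δλ/λ_C
cos θ = 1 - 0.8345/2.42631024
cos θ = 0.656062

θ = arccos(0.656062)
θ = 49.00°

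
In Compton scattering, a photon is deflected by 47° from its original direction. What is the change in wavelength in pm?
0.7716 pm

Using the Compton scattering formula:
Δλ = λ_C(1 - cos θ)

where λ_C = h/(m_e·c) ≈ 2.4263 pm is the Compton wavelength of an electron.

For θ = 47°:
cos(47°) = 0.6820
1 - cos(47°) = 0.3180

Δλ = 2.4263 × 0.3180
Δλ = 0.7716 pm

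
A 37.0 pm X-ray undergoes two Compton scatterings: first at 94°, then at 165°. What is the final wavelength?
44.3655 pm

Apply Compton shift twice:

First scattering at θ₁ = 94°:
Δλ₁ = λ_C(1 - cos(94°))
Δλ₁ = 2.4263 × 1.0698
Δλ₁ = 2.5956 pm

After first scattering:
λ₁ = 37.0 + 2.5956 = 39.5956 pm

Second scattering at θ₂ = 165°:
Δλ₂ = λ_C(1 - cos(165°))
Δλ₂ = 2.4263 × 1.9659
Δλ₂ = 4.7699 pm

Final wavelength:
λ₂ = 39.5956 + 4.7699 = 44.3655 pm

Total shift: Δλ_total = 2.5956 + 4.7699 = 7.3655 pm

(Intermediate values are shown rounded; full precision is carried through to the final answer.)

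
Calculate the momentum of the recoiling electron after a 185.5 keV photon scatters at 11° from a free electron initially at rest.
1.8952e-23 kg·m/s

The electron is initially at rest, so by conservation of momentum:
p⃗_e = p⃗₀ − p⃗'  (incident photon momentum minus scattered photon momentum)

Photon momentum magnitudes (p = h/λ = E/c):
λ₀ = hc/E₀ = 6.6838 pm → p₀ = h/λ₀ = 9.9137e-23 kg·m/s
Δλ = λ_C(1 − cos 11°) = 0.0446 pm
λ' = 6.7284 pm → p' = h/λ' = 9.8480e-23 kg·m/s

The scattered photon makes angle θ = 11° with the incident direction, so by the law of cosines:
|p⃗_e|² = p₀² + p'² − 2p₀p'cos θ
|p⃗_e|² = (9.9137e-23)² + (9.8480e-23)² − 2·9.9137e-23·9.8480e-23·cos(11°)
|p⃗_e| = 1.8952e-23 kg·m/s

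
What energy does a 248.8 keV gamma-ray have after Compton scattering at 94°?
163.5924 keV

First convert energy to wavelength:
λ = hc/E, with hc ≈ 1239.842 keV·pm (i.e. 1239.842 eV·nm)

For E = 248.8 keV = 248800 eV:
λ = 1239.842 keV·pm / 248.8 keV
λ = 4.9833 pm

Calculate the Compton shift:
Δλ = λ_C(1 - cos(94°)) = 2.4263 × 1.0698
Δλ = 2.5956 pm

Final wavelength:
λ' = 4.9833 + 2.5956 = 7.5788 pm

Final energy:
E' = hc/λ' = 1239.842 / 7.5788 = 163.5924 keV

(Intermediate values are shown rounded; full precision is carried through to the final answer.)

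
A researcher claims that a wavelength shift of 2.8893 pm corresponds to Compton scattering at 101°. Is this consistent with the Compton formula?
Yes, consistent

Calculate the expected shift for θ = 101°:

Δλ_expected = λ_C(1 - cos(101°))
Δλ_expected = 2.4263 × (1 - cos(101°))
Δλ_expected = 2.4263 × 1.1908
Δλ_expected = 2.8893 pm

Given shift: 2.8893 pm
Expected shift: 2.8893 pm
Difference: 0.0000 pm

The values match. This is consistent with Compton scattering at the stated angle.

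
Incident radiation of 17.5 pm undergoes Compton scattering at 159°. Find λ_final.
22.1915 pm

Using the Compton scattering formula:
λ' = λ + Δλ = λ + λ_C(1 - cos θ)

Given:
- Initial wavelength λ = 17.5 pm
- Scattering angle θ = 159°
- Compton wavelength λ_C ≈ 2.4263 pm

Calculate the shift:
Δλ = 2.4263 × (1 - cos(159°))
Δλ = 2.4263 × 1.9336
Δλ = 4.6915 pm

Final wavelength:
λ' = 17.5 + 4.6915 = 22.1915 pm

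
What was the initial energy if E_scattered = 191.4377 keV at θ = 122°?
448.5000 keV

Convert final energy to wavelength (hc ≈ 1239.842 keV·pm):
λ' = hc/E' = 1239.842 / 191.4377 = 6.4765 pm

Calculate the Compton shift:
Δλ = λ_C(1 - cos(122°))
Δλ = 2.4263 × (1 - cos(122°))
Δλ = 3.7121 pm

Initial wavelength:
λ = λ' - Δλ = 6.4765 - 3.7121 = 2.7644 pm

Initial energy:
E = hc/λ = 1239.842 / 2.7644 = 448.5000 keV

(Intermediate values are shown rounded; full precision is carried through to the final answer.)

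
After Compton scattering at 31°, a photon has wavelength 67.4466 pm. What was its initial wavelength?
67.1000 pm

From λ' = λ + Δλ, we have λ = λ' - Δλ

First calculate the Compton shift:
Δλ = λ_C(1 - cos θ)
Δλ = 2.4263 × (1 - cos(31°))
Δλ = 2.4263 × 0.1428
Δλ = 0.3466 pm

Initial wavelength:
λ = λ' - Δλ
λ = 67.4466 - 0.3466
λ = 67.1000 pm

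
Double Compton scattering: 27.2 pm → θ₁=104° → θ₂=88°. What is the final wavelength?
32.5549 pm

Apply Compton shift twice:

First scattering at θ₁ = 104°:
Δλ₁ = λ_C(1 - cos(104°))
Δλ₁ = 2.4263 × 1.2419
Δλ₁ = 3.0133 pm

After first scattering:
λ₁ = 27.2 + 3.0133 = 30.2133 pm

Second scattering at θ₂ = 88°:
Δλ₂ = λ_C(1 - cos(88°))
Δλ₂ = 2.4263 × 0.9651
Δλ₂ = 2.3416 pm

Final wavelength:
λ₂ = 30.2133 + 2.3416 = 32.5549 pm

Total shift: Δλ_total = 3.0133 + 2.3416 = 5.3549 pm

(Intermediate values are shown rounded; full precision is carried through to the final answer.)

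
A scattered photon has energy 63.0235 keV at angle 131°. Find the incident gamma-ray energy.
79.2000 keV

Convert final energy to wavelength (hc ≈ 1239.842 keV·pm):
λ' = hc/E' = 1239.842 / 63.0235 = 19.6727 pm

Calculate the Compton shift:
Δλ = λ_C(1 - cos(131°))
Δλ = 2.4263 × (1 - cos(131°))
Δλ = 4.0181 pm

Initial wavelength:
λ = λ' - Δλ = 19.6727 - 4.0181 = 15.6546 pm

Initial energy:
E = hc/λ = 1239.842 / 15.6546 = 79.2000 keV

(Intermediate values are shown rounded; full precision is carried through to the final answer.)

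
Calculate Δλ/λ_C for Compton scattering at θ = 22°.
0.0728 λ_C

The Compton shift formula is:
Δλ = λ_C(1 - cos θ)

Dividing both sides by λ_C:
Δλ/λ_C = 1 - cos θ

For θ = 22°:
Δλ/λ_C = 1 - cos(22°)
Δλ/λ_C = 1 - 0.9272
Δλ/λ_C = 0.0728

This means the shift is 0.0728 × λ_C = 0.1767 pm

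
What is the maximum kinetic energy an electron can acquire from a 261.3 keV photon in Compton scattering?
132.1164 keV

Maximum energy transfer occurs at θ = 180° (backscattering).

Initial photon: E₀ = 261.3 keV → λ₀ = 4.7449 pm

Maximum Compton shift (at 180°):
Δλ_max = 2λ_C = 2 × 2.4263 = 4.8526 pm

Final wavelength:
λ' = 4.7449 + 4.8526 = 9.5975 pm

Minimum photon energy (maximum energy to electron):
E'_min = hc/λ' = 129.1836 keV

Maximum electron kinetic energy:
K_max = E₀ - E'_min = 261.3000 - 129.1836 = 132.1164 keV

(Intermediate values are shown rounded; full precision is carried through to the final answer.)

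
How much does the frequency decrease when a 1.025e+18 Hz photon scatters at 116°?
1.209e+16 Hz (decrease)

Convert frequency to wavelength (c = 299792458 m/s):
λ₀ = c/f₀ = 299792458/1.025e+18 = 2.9248045e-10 m = 292.4804 pm

Calculate Compton shift:
Δλ = λ_C(1 - cos(116°)) = 3.4899 pm

Final wavelength:
λ' = λ₀ + Δλ = 292.4804 + 3.4899 = 295.9704 pm

Final frequency:
f' = c/λ' = 299792458/2.9597038e-10 = 1.0129137e+18 Hz

Frequency shift (decrease):
Δf = f₀ - f' = 1.025e+18 - 1.0129137e+18 = 1.209e+16 Hz

(Intermediate values are shown rounded; full precision is carried through to the final answer.)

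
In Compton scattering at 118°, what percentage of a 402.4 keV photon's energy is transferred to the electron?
0.5364 (or 53.64%)

Calculate initial and final photon energies:

Initial: E₀ = 402.4 keV → λ₀ = 3.0811 pm
Compton shift: Δλ = 3.5654 pm
Final wavelength: λ' = 6.6465 pm
Final energy: E' = 186.5402 keV

Fractional energy loss:
(E₀ - E')/E₀ = (402.4000 - 186.5402)/402.4000
= 215.8598/402.4000
= 0.5364
= 53.64%

(Intermediate values are shown rounded; full precision is carried through to the final answer.)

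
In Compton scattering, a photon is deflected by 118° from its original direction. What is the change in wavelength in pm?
3.5654 pm

Using the Compton scattering formula:
Δλ = λ_C(1 - cos θ)

where λ_C = h/(m_e·c) ≈ 2.4263 pm is the Compton wavelength of an electron.

For θ = 118°:
cos(118°) = -0.4695
1 - cos(118°) = 1.4695

Δλ = 2.4263 × 1.4695
Δλ = 3.5654 pm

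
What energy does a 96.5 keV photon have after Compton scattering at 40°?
92.4169 keV

First convert energy to wavelength:
λ = hc/E, with hc ≈ 1239.842 keV·pm (i.e. 1239.842 eV·nm)

For E = 96.5 keV = 96500 eV:
λ = 1239.842 keV·pm / 96.5 keV
λ = 12.8481 pm

Calculate the Compton shift:
Δλ = λ_C(1 - cos(40°)) = 2.4263 × 0.2340
Δλ = 0.5676 pm

Final wavelength:
λ' = 12.8481 + 0.5676 = 13.4158 pm

Final energy:
E' = hc/λ' = 1239.842 / 13.4158 = 92.4169 keV

(Intermediate values are shown rounded; full precision is carried through to the final answer.)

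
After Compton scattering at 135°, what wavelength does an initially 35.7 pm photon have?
39.8420 pm

Using the Compton formula: λ' = λ + λ_C(1 − cos θ)

For θ = 135°, cos θ = -√2/2 (exact) ≈ -0.7071, so:
1 − cos 135° = 1 − (-√2/2) ≈ 1.7071

Δλ = λ_C × 1.7071 = 2.4263 × 1.7071 = 4.1420 pm

λ' = 35.7 + 4.1420 = 39.8420 pm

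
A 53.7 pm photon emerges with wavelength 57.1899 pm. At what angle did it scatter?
116.00°

First find the wavelength shift:
Δλ = λ' - λ = 57.1899 - 53.7 = 3.4899 pm

Using Δλ = λ_C(1 - cos θ), with λ_C = h/(m_e·c) ≈ 2.42631024 pm:
cos θ = 1 - Δλ/λ_C
cos θ = 1 - 3.4899/2.42631024
cos θ = -0.438357

θ = arccos(-0.438357)
θ = 116.00°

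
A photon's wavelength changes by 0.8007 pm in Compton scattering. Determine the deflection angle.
47.93°

From the Compton formula Δλ = λ_C(1 - cos θ), we can solve for θ:

cos θ = 1 - Δλ/λ_C

Given:
- Δλ = 0.8007 pm
- λ_C = h/(m_e·c) ≈ 2.42631024 pm

cos θ = 1 - 0.8007/2.42631024
cos θ = 1 - 0.330007
cos θ = 0.669993

θ = arccos(0.669993)
θ = 47.93°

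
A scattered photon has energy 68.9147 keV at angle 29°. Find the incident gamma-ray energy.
70.1000 keV

Convert final energy to wavelength (hc ≈ 1239.842 keV·pm):
λ' = hc/E' = 1239.842 / 68.9147 = 17.9910 pm

Calculate the Compton shift:
Δλ = λ_C(1 - cos(29°))
Δλ = 2.4263 × (1 - cos(29°))
Δλ = 0.3042 pm

Initial wavelength:
λ = λ' - Δλ = 17.9910 - 0.3042 = 17.6868 pm

Initial energy:
E = hc/λ = 1239.842 / 17.6868 = 70.1000 keV

(Intermediate values are shown rounded; full precision is carried through to the final answer.)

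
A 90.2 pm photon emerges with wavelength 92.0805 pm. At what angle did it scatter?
77.00°

First find the wavelength shift:
Δλ = λ' - λ = 92.0805 - 90.2 = 1.8805 pm

Using Δλ = λ_C(1 - cos θ), with λ_C = h/(m_e·c) ≈ 2.42631024 pm:
cos θ = 1 - Δλ/λ_C
cos θ = 1 - 1.8805/2.42631024
cos θ = 0.224955

θ = arccos(0.224955)
θ = 77.00°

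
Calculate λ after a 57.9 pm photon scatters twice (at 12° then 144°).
62.3423 pm

Apply Compton shift twice:

First scattering at θ₁ = 12°:
Δλ₁ = λ_C(1 - cos(12°))
Δλ₁ = 2.4263 × 0.0219
Δλ₁ = 0.0530 pm

After first scattering:
λ₁ = 57.9 + 0.0530 = 57.9530 pm

Second scattering at θ₂ = 144°:
Δλ₂ = λ_C(1 - cos(144°))
Δλ₂ = 2.4263 × 1.8090
Δλ₂ = 4.3892 pm

Final wavelength:
λ₂ = 57.9530 + 4.3892 = 62.3423 pm

Total shift: Δλ_total = 0.0530 + 4.3892 = 4.4423 pm

(Intermediate values are shown rounded; full precision is carried through to the final answer.)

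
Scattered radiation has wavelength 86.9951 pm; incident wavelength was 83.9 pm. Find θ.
106.00°

First find the wavelength shift:
Δλ = λ' - λ = 86.9951 - 83.9 = 3.0951 pm

Using Δλ = λ_C(1 - cos θ), with λ_C = h/(m_e·c) ≈ 2.42631024 pm:
cos θ = 1 - Δλ/λ_C
cos θ = 1 - 3.0951/2.42631024
cos θ = -0.275641

θ = arccos(-0.275641)
θ = 106.00°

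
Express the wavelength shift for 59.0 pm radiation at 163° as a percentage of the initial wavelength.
8.0451%

Calculate the Compton shift:
Δλ = λ_C(1 - cos(163°))
Δλ = 2.4263 × (1 - cos(163°))
Δλ = 2.4263 × 1.9563
Δλ = 4.7466 pm

Percentage change:
(Δλ/λ₀) × 100 = (4.7466/59.0) × 100
= 8.0451%

(Intermediate values are shown rounded; full precision is carried through to the final answer.)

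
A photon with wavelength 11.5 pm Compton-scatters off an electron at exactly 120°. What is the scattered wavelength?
15.1395 pm

Using the Compton formula: λ' = λ + λ_C(1 − cos θ)

For θ = 120°, cos θ = -1/2 (exact) = -0.5000, so:
1 − cos 120° = 1 − (-1/2) = 1.5000

Δλ = λ_C × 1.5000 = 2.4263 × 1.5000 = 3.6395 pm

λ' = 11.5 + 3.6395 = 15.1395 pm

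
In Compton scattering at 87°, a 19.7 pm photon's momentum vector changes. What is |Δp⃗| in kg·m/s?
4.3960e-23 kg·m/s

Photon momentum magnitude is p = h/λ.

Initial momentum:
p₀ = h/λ = 6.6261e-34/1.9700e-11 = 3.3635e-23 kg·m/s

After scattering:
λ' = λ + Δλ = 19.7 + 2.2993 = 21.9993 pm
p' = h/λ' = 6.6261e-34/2.1999e-11 = 3.0119e-23 kg·m/s

Momentum is a vector; the scattered photon's direction makes angle θ = 87° with the incident direction. The magnitude of the vector change Δp⃗ = p⃗₀ − p⃗' is found from the law of cosines:
|Δp⃗|² = p₀² + p'² − 2p₀p'cos θ
|Δp⃗|² = (3.3635e-23)² + (3.0119e-23)² − 2·3.3635e-23·3.0119e-23·cos(87°)
|Δp⃗| = 4.3960e-23 kg·m/s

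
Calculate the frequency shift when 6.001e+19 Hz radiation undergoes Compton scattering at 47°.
8.028e+18 Hz (decrease)

Convert frequency to wavelength (c = 299792458 m/s):
λ₀ = c/f₀ = 299792458/6.001e+19 = 4.9957083e-12 m = 4.9957 pm

Calculate Compton shift:
Δλ = λ_C(1 - cos(47°)) = 0.7716 pm

Final wavelength:
λ' = λ₀ + Δλ = 4.9957 + 0.7716 = 5.7673 pm

Final frequency:
f' = c/λ' = 299792458/5.7672790e-12 = 5.1981612e+19 Hz

Frequency shift (decrease):
Δf = f₀ - f' = 6.001e+19 - 5.1981612e+19 = 8.028e+18 Hz

(Intermediate values are shown rounded; full precision is carried through to the final answer.)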